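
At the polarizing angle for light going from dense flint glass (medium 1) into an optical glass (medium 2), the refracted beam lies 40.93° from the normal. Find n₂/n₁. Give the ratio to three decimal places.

n₂/n₁ ≈ 1.153

θ_B + θ_t = 90°, so θ_B = 90° − 40.93° = 49.07°.
tan θ_B = n₂/n₁, so n₂/n₁ = tan 49.07° = 1.153.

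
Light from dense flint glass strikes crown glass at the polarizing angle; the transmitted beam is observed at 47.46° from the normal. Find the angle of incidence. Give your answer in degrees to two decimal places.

Since the reflected and refracted rays are at right angles at the polarizing angle, θ_B + θ_t = 90°.
θ_B = 90° − 47.46° = 42.54°.

θ_B ≈ 42.54°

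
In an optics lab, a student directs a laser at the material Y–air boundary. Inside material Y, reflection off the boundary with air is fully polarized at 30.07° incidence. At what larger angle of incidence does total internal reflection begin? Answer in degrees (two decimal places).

θ_c ≈ 35.38°

From Brewster, n₂/n₁ = tan θ_B = tan 30.07° = 0.5790.
Then sin θ_c = n₂/n₁ = 0.5790, so θ_c = arcsin 0.5790 = 35.38°.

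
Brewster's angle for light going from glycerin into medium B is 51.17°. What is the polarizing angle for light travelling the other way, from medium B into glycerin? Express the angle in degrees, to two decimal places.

θ_B' ≈ 38.83°

The two Brewster angles are complementary: θ_B' = 90° − θ_B = 90° − 51.17° = 38.83°.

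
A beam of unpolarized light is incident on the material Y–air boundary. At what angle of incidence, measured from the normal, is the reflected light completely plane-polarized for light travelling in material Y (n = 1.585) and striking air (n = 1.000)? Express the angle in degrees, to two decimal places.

θ_B ≈ 32.25°

Here n₂/n₁ = 1.000/1.585 = 0.6309, and Brewster's law gives tan θ_B = n₂/n₁.
θ_B = arctan(0.6309) = 32.25°.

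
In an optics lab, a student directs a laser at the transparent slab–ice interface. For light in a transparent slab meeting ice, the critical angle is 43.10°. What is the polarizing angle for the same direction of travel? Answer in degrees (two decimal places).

At the critical angle sin θ_c = n₂/n₁, giving n₂/n₁ = sin 43.10° = 0.6833.
Then tan θ_B = n₂/n₁ = 0.6833, so θ_B = arctan 0.6833 = 34.34°.

θ_B ≈ 34.34°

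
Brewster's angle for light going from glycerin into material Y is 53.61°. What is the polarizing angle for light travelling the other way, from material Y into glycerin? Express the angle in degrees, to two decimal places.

Reversing the direction swaps n₁ and n₂, so tan θ_B' = 1/tan θ_B and θ_B' = 90° − θ_B.
Hence θ_B' = 90° − 53.61° = 36.39°.

θ_B' ≈ 36.39°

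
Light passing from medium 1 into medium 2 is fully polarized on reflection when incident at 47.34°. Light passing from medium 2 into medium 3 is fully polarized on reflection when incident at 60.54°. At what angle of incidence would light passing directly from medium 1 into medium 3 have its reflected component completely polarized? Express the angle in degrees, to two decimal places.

Each Brewster angle gives a ratio: n₂/n₁ = tan 47.34° = 1.0852, n₃/n₂ = tan 60.54° = 1.7704.
Multiplying, n₃/n₁ = 1.0852 × 1.7704 = 1.9212, and θ_B(1→3) = arctan 1.9212 = 62.50°.

θ_B ≈ 62.50°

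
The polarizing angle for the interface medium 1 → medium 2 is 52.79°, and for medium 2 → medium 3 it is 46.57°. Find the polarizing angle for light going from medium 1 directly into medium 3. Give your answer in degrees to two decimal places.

θ_B ≈ 54.29°

Each Brewster angle gives a ratio: n₂/n₁ = tan 52.79° = 1.3170, n₃/n₂ = tan 46.57° = 1.0564.
Multiplying, n₃/n₁ = 1.3170 × 1.0564 = 1.3912, and θ_B(1→3) = arctan 1.3912 = 54.29°.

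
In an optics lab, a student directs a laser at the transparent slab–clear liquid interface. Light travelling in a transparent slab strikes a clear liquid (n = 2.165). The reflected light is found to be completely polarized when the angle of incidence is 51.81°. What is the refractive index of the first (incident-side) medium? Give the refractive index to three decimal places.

n ≈ 1.703

Brewster's law: tan θ_B = n₂/n₁ (light incident in a transparent slab, refracted into a clear liquid).
n₁ = n₂ / tan θ_B = 2.165 / tan 51.81° = 1.703.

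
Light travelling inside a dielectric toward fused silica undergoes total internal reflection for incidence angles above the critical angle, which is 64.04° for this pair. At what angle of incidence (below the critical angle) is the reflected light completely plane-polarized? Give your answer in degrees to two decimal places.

θ_B ≈ 41.96°

At the critical angle sin θ_c = n₂/n₁, giving n₂/n₁ = sin 64.04° = 0.8991.
Then tan θ_B = n₂/n₁ = 0.8991, so θ_B = arctan 0.8991 = 41.96°.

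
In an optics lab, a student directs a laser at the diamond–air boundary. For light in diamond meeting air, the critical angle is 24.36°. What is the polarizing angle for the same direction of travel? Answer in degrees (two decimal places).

θ_B ≈ 22.41°

sin θ_c = n₂/n₁, so n₂/n₁ = sin 24.36° = 0.4125.
Brewster: tan θ_B = n₂/n₁ = 0.4125.
θ_B = arctan(0.4125) = 22.41°.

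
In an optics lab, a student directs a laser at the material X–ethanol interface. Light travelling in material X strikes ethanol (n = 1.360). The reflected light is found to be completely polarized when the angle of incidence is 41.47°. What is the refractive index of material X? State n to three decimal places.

Brewster's law: tan θ_B = n₂/n₁ (light incident in material X, refracted into ethanol).
n₁ = n₂ / tan θ_B = 1.360 / tan 41.47° = 1.539.

n ≈ 1.539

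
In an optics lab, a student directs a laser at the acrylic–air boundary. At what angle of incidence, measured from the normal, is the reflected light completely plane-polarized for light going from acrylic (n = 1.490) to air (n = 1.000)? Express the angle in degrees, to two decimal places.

θ_B ≈ 33.87°

The reflected p-component vanishes when tan θ_B = n₂/n₁.
tan θ_B = n₂/n₁ = 1.000/1.490 = 0.6711. Taking the arctangent, θ_B = 33.87°.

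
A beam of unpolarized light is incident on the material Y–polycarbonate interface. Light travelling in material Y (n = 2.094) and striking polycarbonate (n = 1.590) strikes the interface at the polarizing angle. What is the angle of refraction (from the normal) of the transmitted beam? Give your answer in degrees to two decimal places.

First find Brewster's angle: tan θ_B = 1.590/2.094 = 0.7593, giving θ_B = 37.21°.
Since θ_B + θ_t = 90° at Brewster incidence, θ_t = 90° − 37.21° = 52.79°.

θ_t ≈ 52.79°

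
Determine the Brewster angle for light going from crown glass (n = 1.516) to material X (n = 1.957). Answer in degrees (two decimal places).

tan θ_B = n₂/n₁ = 1.957/1.516 = 1.2909.
θ_B = arctan(1.2909) = 52.24°.

θ_B ≈ 52.24°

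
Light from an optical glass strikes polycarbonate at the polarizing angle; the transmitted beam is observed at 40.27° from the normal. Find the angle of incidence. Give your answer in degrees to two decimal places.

θ_B ≈ 49.73°

Brewster's condition makes the reflected and refracted beams perpendicular: θ_B + θ_t = 90°.
θ_B = 90° − 40.27° = 49.73°.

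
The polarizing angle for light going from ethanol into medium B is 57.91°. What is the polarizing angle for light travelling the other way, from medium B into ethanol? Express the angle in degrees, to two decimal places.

Reversing the direction swaps n₁ and n₂, so tan θ_B' = 1/tan θ_B and θ_B' = 90° − θ_B.
Hence θ_B' = 90° − 57.91° = 32.09°.

θ_B' ≈ 32.09°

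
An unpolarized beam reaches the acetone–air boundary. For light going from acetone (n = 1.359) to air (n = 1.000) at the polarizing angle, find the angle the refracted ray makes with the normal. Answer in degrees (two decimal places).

θ_t ≈ 53.65°

tan θ_B = n₂/n₁ = 1.000/1.359 = 0.7358, so θ_B = 36.35°.
At Brewster's angle the reflected and refracted rays are perpendicular, so θ_t = 90° − θ_B = 90° − 36.35° = 53.65°.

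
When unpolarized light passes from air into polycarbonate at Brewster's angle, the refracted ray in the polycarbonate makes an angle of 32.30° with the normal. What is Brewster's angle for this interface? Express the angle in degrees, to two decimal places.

Brewster's condition makes the reflected and refracted beams perpendicular: θ_B + θ_t = 90°.
θ_B = 90° − 32.30° = 57.70°.

θ_B ≈ 57.70°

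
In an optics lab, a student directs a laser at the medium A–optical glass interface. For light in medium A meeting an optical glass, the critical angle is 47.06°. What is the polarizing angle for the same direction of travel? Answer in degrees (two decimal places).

θ_B ≈ 36.21°

sin θ_c = n₂/n₁, so n₂/n₁ = sin 47.06° = 0.7321.
Brewster: tan θ_B = n₂/n₁ = 0.7321.
θ_B = arctan(0.7321) = 36.21°.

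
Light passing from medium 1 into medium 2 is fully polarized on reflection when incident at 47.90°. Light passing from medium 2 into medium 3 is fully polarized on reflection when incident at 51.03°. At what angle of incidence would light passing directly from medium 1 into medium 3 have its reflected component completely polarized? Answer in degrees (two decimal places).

θ_B ≈ 53.84°

Each Brewster angle gives a ratio: n₂/n₁ = tan 47.90° = 1.1067, n₃/n₂ = tan 51.03° = 1.2362.
Multiplying, n₃/n₁ = 1.1067 × 1.2362 = 1.3682, and θ_B(1→3) = arctan 1.3682 = 53.84°.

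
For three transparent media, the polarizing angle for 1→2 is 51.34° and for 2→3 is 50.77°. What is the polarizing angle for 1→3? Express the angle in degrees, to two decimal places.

θ_B ≈ 56.85°

tan θ_B(1→2) = n₂/n₁ = tan 51.34° = 1.2500.
tan θ_B(2→3) = n₃/n₂ = tan 50.77° = 1.2248.
So n₃/n₁ = (n₂/n₁)(n₃/n₂) = 1.2500 × 1.2248 = 1.5310.
θ_B(1→3) = arctan(1.5310) = 56.85°.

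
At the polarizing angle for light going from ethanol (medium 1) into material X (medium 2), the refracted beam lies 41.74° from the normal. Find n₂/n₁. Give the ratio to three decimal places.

θ_B + θ_t = 90°, so θ_B = 90° − 41.74° = 48.26°.
Then n₂/n₁ = tan θ_B = tan 48.26° = 1.121.

n₂/n₁ ≈ 1.121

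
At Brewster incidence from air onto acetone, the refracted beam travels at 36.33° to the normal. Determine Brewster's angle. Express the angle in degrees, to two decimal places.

At Brewster's angle the reflected and refracted rays are perpendicular, so θ_B + θ_t = 90°.
So θ_B = 90° − θ_t = 90° − 36.33° = 53.67°.

θ_B ≈ 53.67°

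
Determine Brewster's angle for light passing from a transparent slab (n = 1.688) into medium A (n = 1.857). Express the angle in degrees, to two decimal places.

θ_B ≈ 47.73°

Brewster's condition: tan θ_B = n₂/n₁ = 1.857/1.688 = 1.1001.
So θ_B = arctan 1.1001 = 47.73°.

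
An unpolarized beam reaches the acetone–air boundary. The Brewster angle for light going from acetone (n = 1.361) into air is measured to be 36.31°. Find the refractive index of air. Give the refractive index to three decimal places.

Brewster's law: tan θ_B = n₂/n₁ (light incident in acetone, refracted into air).
n₂ = n₁ tan θ_B = 1.361 × tan 36.31° = 1.000.

n ≈ 1.000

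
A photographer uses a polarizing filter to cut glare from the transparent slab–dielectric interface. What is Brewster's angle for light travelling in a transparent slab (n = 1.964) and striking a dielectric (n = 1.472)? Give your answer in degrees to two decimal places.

Brewster's condition: tan θ_B = n₂/n₁ = 1.472/1.964 = 0.7495.
So θ_B = arctan 0.7495 = 36.85°.

θ_B ≈ 36.85°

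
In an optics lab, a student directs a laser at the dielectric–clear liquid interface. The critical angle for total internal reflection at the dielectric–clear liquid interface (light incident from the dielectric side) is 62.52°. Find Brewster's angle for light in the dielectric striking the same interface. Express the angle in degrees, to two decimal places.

n₂/n₁ = sin θ_c = sin 62.52° = 0.8872.
tan θ_B equals the same ratio, so θ_B = arctan(0.8872) = 41.58°.

θ_B ≈ 41.58°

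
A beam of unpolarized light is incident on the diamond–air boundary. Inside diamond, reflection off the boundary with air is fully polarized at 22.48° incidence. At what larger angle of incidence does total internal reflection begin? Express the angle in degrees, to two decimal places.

From Brewster, n₂/n₁ = tan θ_B = tan 22.48° = 0.4138.
Then sin θ_c = n₂/n₁ = 0.4138, so θ_c = arcsin 0.4138 = 24.44°.

θ_c ≈ 24.44°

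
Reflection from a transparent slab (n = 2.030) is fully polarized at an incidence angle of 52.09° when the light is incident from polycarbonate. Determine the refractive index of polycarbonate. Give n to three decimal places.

n ≈ 1.581

Full polarization of the reflected beam means tan θ_B = n₂/n₁, where n₁ is the incident medium (polycarbonate).
n₁ = n₂ / tan θ_B = 2.030 / tan 52.09° = 1.581.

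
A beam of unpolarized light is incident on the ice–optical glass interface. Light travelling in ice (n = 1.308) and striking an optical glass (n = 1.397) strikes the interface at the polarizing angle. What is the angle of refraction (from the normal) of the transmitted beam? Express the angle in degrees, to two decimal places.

tan θ_B = n₂/n₁ = 1.397/1.308 = 1.0680, so θ_B = 46.88°.
The refracted ray is perpendicular to the reflected ray, so θ_t = 90° − θ_B = 43.12°.

θ_t ≈ 43.12°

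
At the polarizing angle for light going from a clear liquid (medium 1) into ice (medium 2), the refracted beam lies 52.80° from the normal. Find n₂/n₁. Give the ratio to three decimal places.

n₂/n₁ ≈ 0.759

θ_B + θ_t = 90°, so θ_B = 90° − 52.80° = 37.20°.
Then n₂/n₁ = tan θ_B = tan 37.20° = 0.759.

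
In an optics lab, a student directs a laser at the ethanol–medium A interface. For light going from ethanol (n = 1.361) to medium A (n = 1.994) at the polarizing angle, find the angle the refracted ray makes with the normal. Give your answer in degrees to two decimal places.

θ_t ≈ 34.32°

θ_B = arctan(n₂/n₁) = arctan(1.994/1.361) = 55.68°.
The refracted ray is perpendicular to the reflected ray, so θ_t = 90° − θ_B = 34.32°.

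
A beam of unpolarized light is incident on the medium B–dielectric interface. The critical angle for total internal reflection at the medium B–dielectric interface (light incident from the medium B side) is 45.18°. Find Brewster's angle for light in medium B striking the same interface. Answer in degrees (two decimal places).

n₂/n₁ = sin θ_c = sin 45.18° = 0.7093.
tan θ_B equals the same ratio, so θ_B = arctan(0.7093) = 35.35°.

θ_B ≈ 35.35°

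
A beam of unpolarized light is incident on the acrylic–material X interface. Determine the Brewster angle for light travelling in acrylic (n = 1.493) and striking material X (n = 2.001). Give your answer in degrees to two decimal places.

θ_B ≈ 53.27°

Here n₂/n₁ = 2.001/1.493 = 1.3403, and Brewster's law gives tan θ_B = n₂/n₁.
So θ_B = arctan 1.3403 = 53.27°.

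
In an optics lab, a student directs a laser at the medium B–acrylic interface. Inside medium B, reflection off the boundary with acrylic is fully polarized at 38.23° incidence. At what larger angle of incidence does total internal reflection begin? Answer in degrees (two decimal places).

θ_c ≈ 51.98°

From Brewster, n₂/n₁ = tan θ_B = tan 38.23° = 0.7878.
Then sin θ_c = n₂/n₁ = 0.7878, so θ_c = arcsin 0.7878 = 51.98°.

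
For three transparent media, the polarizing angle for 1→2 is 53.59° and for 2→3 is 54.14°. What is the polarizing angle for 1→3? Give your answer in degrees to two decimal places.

θ_B ≈ 61.94°

Each Brewster angle gives a ratio: n₂/n₁ = tan 53.59° = 1.3559, n₃/n₂ = tan 54.14° = 1.3835.
n₃/n₁ = 1.8758. Then tan θ_B(1→3) = n₃/n₁, so θ_B(1→3) = arctan(1.8758) = 61.94°.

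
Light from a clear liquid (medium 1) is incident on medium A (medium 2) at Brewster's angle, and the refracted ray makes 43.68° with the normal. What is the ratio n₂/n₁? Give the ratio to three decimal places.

θ_B + θ_t = 90°, so θ_B = 90° − 43.68° = 46.32°.
Then n₂/n₁ = tan θ_B = tan 46.32° = 1.047.

n₂/n₁ ≈ 1.047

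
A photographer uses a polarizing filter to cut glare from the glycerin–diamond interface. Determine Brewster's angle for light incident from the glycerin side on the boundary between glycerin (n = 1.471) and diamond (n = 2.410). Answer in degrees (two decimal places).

Here n₂/n₁ = 2.410/1.471 = 1.6383, and Brewster's law gives tan θ_B = n₂/n₁.
θ_B = arctan(1.6383) = 58.60°.

θ_B ≈ 58.60°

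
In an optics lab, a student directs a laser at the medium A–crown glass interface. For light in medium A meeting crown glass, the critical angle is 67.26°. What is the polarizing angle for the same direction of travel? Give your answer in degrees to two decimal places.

θ_B ≈ 42.68°

n₂/n₁ = sin θ_c = sin 67.26° = 0.9223.
tan θ_B equals the same ratio, so θ_B = arctan(0.9223) = 42.68°.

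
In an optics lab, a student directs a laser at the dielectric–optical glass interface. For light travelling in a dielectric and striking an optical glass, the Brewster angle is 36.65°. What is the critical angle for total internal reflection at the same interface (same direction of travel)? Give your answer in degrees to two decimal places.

tan θ_B = n₂/n₁ = tan 36.65° = 0.7440.
Total internal reflection: sin θ_c = n₂/n₁ = 0.7440.
θ_c = arcsin(0.7440) = 48.08°.

θ_c ≈ 48.08°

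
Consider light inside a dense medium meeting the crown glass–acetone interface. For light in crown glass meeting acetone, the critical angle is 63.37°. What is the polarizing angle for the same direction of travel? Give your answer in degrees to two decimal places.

θ_B ≈ 41.79°

sin θ_c = n₂/n₁, so n₂/n₁ = sin 63.37° = 0.8939.
Brewster: tan θ_B = n₂/n₁ = 0.8939.
θ_B = arctan(0.8939) = 41.79°.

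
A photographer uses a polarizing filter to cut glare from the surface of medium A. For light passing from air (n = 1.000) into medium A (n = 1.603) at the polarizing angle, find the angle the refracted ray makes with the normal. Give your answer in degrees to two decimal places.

θ_t ≈ 31.96°

tan θ_B = n₂/n₁ = 1.603/1.000 = 1.6030, so θ_B = 58.04°.
Since θ_B + θ_t = 90° at Brewster incidence, θ_t = 90° − 58.04° = 31.96°.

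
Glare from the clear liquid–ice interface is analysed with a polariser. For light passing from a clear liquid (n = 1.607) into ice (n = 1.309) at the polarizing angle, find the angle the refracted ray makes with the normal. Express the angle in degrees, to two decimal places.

θ_t ≈ 50.84°

First find Brewster's angle: tan θ_B = 1.309/1.607 = 0.8146, giving θ_B = 39.16°.
At Brewster's angle the reflected and refracted rays are perpendicular, so θ_t = 90° − θ_B = 90° − 39.16° = 50.84°.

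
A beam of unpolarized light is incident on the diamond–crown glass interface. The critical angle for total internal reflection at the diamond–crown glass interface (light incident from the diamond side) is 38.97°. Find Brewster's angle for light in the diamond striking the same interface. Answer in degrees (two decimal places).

θ_B ≈ 32.17°

sin θ_c = n₂/n₁, so n₂/n₁ = sin 38.97° = 0.6289.
Brewster: tan θ_B = n₂/n₁ = 0.6289.
θ_B = arctan(0.6289) = 32.17°.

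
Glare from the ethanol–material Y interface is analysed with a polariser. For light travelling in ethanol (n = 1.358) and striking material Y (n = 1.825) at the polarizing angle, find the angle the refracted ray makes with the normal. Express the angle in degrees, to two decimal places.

θ_B = arctan(n₂/n₁) = arctan(1.825/1.358) = 53.35°.
The refracted ray is perpendicular to the reflected ray, so θ_t = 90° − θ_B = 36.65°.

θ_t ≈ 36.65°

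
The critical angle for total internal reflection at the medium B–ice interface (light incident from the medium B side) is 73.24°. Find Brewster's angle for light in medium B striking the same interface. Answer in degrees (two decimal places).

θ_B ≈ 43.76°

At the critical angle sin θ_c = n₂/n₁, giving n₂/n₁ = sin 73.24° = 0.9575.
Then tan θ_B = n₂/n₁ = 0.9575, so θ_B = arctan 0.9575 = 43.76°.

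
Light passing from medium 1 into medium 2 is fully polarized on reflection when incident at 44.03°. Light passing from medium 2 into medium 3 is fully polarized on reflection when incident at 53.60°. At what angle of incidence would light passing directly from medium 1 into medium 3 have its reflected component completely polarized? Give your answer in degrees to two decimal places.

n₂/n₁ = tan 44.03° = 0.9667 and n₃/n₂ = tan 53.60° = 1.3564.
So n₃/n₁ = (n₂/n₁)(n₃/n₂) = 0.9667 × 1.3564 = 1.3112.
θ_B(1→3) = arctan(1.3112) = 52.67°.

θ_B ≈ 52.67°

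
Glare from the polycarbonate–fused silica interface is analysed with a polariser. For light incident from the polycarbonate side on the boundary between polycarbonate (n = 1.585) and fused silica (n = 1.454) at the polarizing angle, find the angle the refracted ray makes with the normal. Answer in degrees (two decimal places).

θ_t ≈ 47.47°

θ_B = arctan(n₂/n₁) = arctan(1.454/1.585) = 42.53°.
The refracted ray is perpendicular to the reflected ray, so θ_t = 90° − θ_B = 47.47°.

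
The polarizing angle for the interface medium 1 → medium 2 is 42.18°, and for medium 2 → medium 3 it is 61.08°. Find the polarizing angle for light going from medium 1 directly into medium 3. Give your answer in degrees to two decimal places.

tan θ_B(1→2) = n₂/n₁ = tan 42.18° = 0.9061.
tan θ_B(2→3) = n₃/n₂ = tan 61.08° = 1.8100.
Multiplying, n₃/n₁ = 0.9061 × 1.8100 = 1.6401, and θ_B(1→3) = arctan 1.6401 = 58.63°.

θ_B ≈ 58.63°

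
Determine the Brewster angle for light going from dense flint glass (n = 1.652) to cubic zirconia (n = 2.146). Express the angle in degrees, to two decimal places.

θ_B ≈ 52.41°

Here n₂/n₁ = 2.146/1.652 = 1.2990, and Brewster's law gives tan θ_B = n₂/n₁.
So θ_B = arctan 1.2990 = 52.41°.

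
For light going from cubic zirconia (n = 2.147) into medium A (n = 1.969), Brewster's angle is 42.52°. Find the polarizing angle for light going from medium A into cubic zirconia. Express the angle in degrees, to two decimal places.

The two Brewster angles are complementary: θ_B' = 90° − θ_B = 90° − 42.52° = 47.48°.

θ_B' ≈ 47.48°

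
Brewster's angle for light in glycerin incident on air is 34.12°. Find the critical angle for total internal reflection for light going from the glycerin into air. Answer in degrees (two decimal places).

From Brewster, n₂/n₁ = tan θ_B = tan 34.12° = 0.6776.
Then sin θ_c = n₂/n₁ = 0.6776, so θ_c = arcsin 0.6776 = 42.65°.

θ_c ≈ 42.65°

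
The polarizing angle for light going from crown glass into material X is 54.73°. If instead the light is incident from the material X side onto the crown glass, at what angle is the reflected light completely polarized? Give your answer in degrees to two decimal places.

Reversing the direction swaps n₁ and n₂, so tan θ_B' = 1/tan θ_B and θ_B' = 90° − θ_B.
Hence θ_B' = 90° − 54.73° = 35.27°.

θ_B' ≈ 35.27°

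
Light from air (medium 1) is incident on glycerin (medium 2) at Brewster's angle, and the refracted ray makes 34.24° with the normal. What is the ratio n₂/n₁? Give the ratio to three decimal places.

At Brewster incidence θ_B = 90° − θ_t = 90° − 34.24° = 55.76°.
Then n₂/n₁ = tan θ_B = tan 55.76° = 1.469.

n₂/n₁ ≈ 1.469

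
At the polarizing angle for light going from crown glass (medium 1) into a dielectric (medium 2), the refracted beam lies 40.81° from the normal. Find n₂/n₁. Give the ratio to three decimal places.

n₂/n₁ ≈ 1.158

At Brewster incidence θ_B = 90° − θ_t = 90° − 40.81° = 49.19°.
Then n₂/n₁ = tan θ_B = tan 49.19° = 1.158.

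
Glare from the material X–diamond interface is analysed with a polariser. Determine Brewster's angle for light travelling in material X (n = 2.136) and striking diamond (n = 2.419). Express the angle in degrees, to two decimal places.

θ_B ≈ 48.56°

tan θ_B = n₂/n₁ = 2.419/2.136 = 1.1325.
θ_B = arctan(1.1325) = 48.56°.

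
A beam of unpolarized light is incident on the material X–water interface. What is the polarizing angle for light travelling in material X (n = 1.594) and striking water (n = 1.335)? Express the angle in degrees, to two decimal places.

θ_B ≈ 39.95°

Brewster's condition: tan θ_B = n₂/n₁ = 1.335/1.594 = 0.8375.
θ_B = arctan(0.8375) = 39.95°.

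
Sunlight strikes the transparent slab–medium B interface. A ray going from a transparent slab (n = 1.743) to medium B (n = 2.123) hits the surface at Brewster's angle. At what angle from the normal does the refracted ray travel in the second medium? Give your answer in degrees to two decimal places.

θ_t ≈ 39.39°

tan θ_B = n₂/n₁ = 2.123/1.743 = 1.2180, so θ_B = 50.61°.
Since θ_B + θ_t = 90° at Brewster incidence, θ_t = 90° − 50.61° = 39.39°.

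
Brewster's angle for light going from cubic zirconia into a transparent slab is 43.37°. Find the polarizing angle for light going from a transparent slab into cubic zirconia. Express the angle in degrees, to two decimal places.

θ_B' ≈ 46.63°

Reversing the direction swaps n₁ and n₂, so tan θ_B' = 1/tan θ_B and θ_B' = 90° − θ_B.
Hence θ_B' = 90° − 43.37° = 46.63°.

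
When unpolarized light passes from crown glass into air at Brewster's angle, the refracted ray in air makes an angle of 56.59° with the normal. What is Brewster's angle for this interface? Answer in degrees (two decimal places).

θ_B ≈ 33.41°

Since the reflected and refracted rays are at right angles at the polarizing angle, θ_B + θ_t = 90°.
θ_B = 90° − 56.59° = 33.41°.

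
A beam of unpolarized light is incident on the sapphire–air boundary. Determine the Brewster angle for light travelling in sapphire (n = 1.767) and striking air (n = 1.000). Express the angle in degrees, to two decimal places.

tan θ_B = n₂/n₁ = 1.000/1.767 = 0.5659.
θ_B = arctan(0.5659) = 29.51°.

θ_B ≈ 29.51°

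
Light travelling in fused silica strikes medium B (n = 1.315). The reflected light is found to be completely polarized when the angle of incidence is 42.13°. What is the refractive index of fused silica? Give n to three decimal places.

n ≈ 1.454

Full polarization of the reflected beam means tan θ_B = n₂/n₁, where n₁ is the incident medium (fused silica).
n₁ = n₂ / tan θ_B = 1.315 / tan 42.13° = 1.454.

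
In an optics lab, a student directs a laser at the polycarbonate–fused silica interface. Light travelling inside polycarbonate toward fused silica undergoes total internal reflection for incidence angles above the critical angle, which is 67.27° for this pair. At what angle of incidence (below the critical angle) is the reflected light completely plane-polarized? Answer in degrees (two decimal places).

θ_B ≈ 42.69°

sin θ_c = n₂/n₁, so n₂/n₁ = sin 67.27° = 0.9223.
Brewster: tan θ_B = n₂/n₁ = 0.9223.
θ_B = arctan(0.9223) = 42.69°.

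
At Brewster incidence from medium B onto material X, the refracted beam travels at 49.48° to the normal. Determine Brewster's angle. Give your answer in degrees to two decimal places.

θ_B ≈ 40.52°

Brewster's condition makes the reflected and refracted beams perpendicular: θ_B + θ_t = 90°.
θ_B = 90° − 49.48° = 40.52°.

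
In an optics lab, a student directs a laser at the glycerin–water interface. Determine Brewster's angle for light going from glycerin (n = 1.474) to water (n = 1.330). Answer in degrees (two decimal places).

At Brewster's angle the reflected and refracted rays are perpendicular, which with Snell's law gives tan θ_B = n₂/n₁.
tan θ_B = n₂/n₁ = 1.330/1.474 = 0.9023.
θ_B = arctan(0.9023) = 42.06°.

θ_B ≈ 42.06°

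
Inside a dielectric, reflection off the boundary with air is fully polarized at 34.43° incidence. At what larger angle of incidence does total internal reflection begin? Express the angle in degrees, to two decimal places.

tan θ_B = n₂/n₁ = tan 34.43° = 0.6855.
Total internal reflection: sin θ_c = n₂/n₁ = 0.6855.
θ_c = arcsin(0.6855) = 43.27°.

θ_c ≈ 43.27°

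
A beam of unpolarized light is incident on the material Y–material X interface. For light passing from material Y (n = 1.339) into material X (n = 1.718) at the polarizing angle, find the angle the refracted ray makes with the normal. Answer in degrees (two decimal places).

θ_t ≈ 37.93°

tan θ_B = n₂/n₁ = 1.718/1.339 = 1.2830, so θ_B = 52.07°.
Since θ_B + θ_t = 90° at Brewster incidence, θ_t = 90° − 52.07° = 37.93°.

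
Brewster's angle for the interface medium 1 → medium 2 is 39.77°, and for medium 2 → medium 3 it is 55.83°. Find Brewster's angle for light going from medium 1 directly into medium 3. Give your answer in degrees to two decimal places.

θ_B ≈ 50.80°

tan θ_B(1→2) = n₂/n₁ = tan 39.77° = 0.8323.
tan θ_B(2→3) = n₃/n₂ = tan 55.83° = 1.4731.
Multiplying, n₃/n₁ = 0.8323 × 1.4731 = 1.2260, and θ_B(1→3) = arctan 1.2260 = 50.80°.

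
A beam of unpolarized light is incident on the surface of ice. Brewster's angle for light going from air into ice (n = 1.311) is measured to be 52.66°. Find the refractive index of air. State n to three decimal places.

n ≈ 1.000

Brewster's law: tan θ_B = n₂/n₁ (light incident in air, refracted into ice).
n₁ = n₂ / tan θ_B = 1.311 / tan 52.66° = 1.000.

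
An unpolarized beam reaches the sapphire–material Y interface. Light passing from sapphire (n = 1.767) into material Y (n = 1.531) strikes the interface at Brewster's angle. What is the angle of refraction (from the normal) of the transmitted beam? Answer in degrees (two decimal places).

θ_t ≈ 49.09°

tan θ_B = n₂/n₁ = 1.531/1.767 = 0.8664, so θ_B = 40.91°.
At Brewster's angle the reflected and refracted rays are perpendicular, so θ_t = 90° − θ_B = 90° − 40.91° = 49.09°.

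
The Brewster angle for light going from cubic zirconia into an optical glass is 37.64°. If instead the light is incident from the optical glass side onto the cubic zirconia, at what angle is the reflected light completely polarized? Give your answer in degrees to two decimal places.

Reversing the direction swaps n₁ and n₂, so tan θ_B' = 1/tan θ_B and θ_B' = 90° − θ_B.
Hence θ_B' = 90° − 37.64° = 52.36°.

θ_B' ≈ 52.36°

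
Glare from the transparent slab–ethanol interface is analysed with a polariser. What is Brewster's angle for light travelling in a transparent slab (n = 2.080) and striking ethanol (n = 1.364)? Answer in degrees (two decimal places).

Here n₂/n₁ = 1.364/2.080 = 0.6558, and Brewster's law gives tan θ_B = n₂/n₁.
So θ_B = arctan 0.6558 = 33.26°.

θ_B ≈ 33.26°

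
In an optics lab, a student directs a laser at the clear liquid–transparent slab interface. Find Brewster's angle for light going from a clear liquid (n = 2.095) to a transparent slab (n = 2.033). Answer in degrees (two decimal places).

At Brewster's angle the reflected and refracted rays are perpendicular, which with Snell's law gives tan θ_B = n₂/n₁.
tan θ_B = n₂/n₁ = 2.033/2.095 = 0.9704.
So θ_B = arctan 0.9704 = 44.14°.

θ_B ≈ 44.14°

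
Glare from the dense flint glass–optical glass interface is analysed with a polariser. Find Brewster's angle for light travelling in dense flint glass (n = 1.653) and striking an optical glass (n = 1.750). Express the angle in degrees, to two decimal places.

Here n₂/n₁ = 1.750/1.653 = 1.0587, and Brewster's law gives tan θ_B = n₂/n₁. Taking the arctangent, θ_B = 46.63°.

θ_B ≈ 46.63°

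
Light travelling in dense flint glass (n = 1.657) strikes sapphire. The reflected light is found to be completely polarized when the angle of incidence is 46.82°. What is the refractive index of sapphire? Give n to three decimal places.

Brewster's law: tan θ_B = n₂/n₁ (light incident in dense flint glass, refracted into sapphire).
n₂ = n₁ tan θ_B = 1.657 × tan 46.82° = 1.766.

n ≈ 1.766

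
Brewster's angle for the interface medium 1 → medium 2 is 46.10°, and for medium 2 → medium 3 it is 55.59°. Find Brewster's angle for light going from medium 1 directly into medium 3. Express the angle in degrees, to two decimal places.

θ_B ≈ 56.61°

n₂/n₁ = tan 46.10° = 1.0392 and n₃/n₂ = tan 55.59° = 1.4599.
So n₃/n₁ = (n₂/n₁)(n₃/n₂) = 1.0392 × 1.4599 = 1.5171.
θ_B(1→3) = arctan(1.5171) = 56.61°.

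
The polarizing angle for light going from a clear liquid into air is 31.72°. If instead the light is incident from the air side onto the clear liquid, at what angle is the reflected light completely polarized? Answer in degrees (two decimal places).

θ_B' ≈ 58.28°

tan θ_B' = n₁/n₂ = 1/tan θ_B, so θ_B' = 90° − θ_B.
θ_B' = 90° − 31.72° = 58.28°.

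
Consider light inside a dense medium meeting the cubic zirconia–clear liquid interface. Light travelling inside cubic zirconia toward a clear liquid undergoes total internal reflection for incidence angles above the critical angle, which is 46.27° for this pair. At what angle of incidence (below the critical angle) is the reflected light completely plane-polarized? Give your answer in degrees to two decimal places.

θ_B ≈ 35.85°

sin θ_c = n₂/n₁, so n₂/n₁ = sin 46.27° = 0.7226.
Brewster: tan θ_B = n₂/n₁ = 0.7226.
θ_B = arctan(0.7226) = 35.85°.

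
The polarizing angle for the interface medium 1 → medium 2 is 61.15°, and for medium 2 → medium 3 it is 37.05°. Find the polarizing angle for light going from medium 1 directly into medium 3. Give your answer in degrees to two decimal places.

θ_B ≈ 53.88°

n₂/n₁ = tan 61.15° = 1.8152 and n₃/n₂ = tan 37.05° = 0.7549.
So n₃/n₁ = (n₂/n₁)(n₃/n₂) = 1.8152 × 0.7549 = 1.3704.
θ_B(1→3) = arctan(1.3704) = 53.88°.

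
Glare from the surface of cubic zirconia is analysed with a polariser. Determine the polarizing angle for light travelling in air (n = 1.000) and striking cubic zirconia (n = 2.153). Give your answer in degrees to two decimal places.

Brewster's condition: tan θ_B = n₂/n₁ = 2.153/1.000 = 2.1530.
θ_B = arctan(2.1530) = 65.09°.

θ_B ≈ 65.09°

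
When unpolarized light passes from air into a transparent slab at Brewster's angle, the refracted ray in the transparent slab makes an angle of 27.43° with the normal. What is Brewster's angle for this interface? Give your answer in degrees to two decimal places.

Since the reflected and refracted rays are at right angles at the polarizing angle, θ_B + θ_t = 90°.
So θ_B = 90° − θ_t = 90° − 27.43° = 62.57°.

θ_B ≈ 62.57°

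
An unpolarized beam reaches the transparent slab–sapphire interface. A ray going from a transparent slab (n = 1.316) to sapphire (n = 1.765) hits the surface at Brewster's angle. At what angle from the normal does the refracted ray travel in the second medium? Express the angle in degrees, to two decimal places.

θ_t ≈ 36.71°

θ_B = arctan(n₂/n₁) = arctan(1.765/1.316) = 53.29°.
The refracted ray is perpendicular to the reflected ray, so θ_t = 90° − θ_B = 36.71°.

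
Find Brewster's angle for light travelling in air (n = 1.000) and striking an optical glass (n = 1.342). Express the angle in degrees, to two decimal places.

Brewster's condition: tan θ_B = n₂/n₁ = 1.342/1.000 = 1.3420. Taking the arctangent, θ_B = 53.31°.

θ_B ≈ 53.31°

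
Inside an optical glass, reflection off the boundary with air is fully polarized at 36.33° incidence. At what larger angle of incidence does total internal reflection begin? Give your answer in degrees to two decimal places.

n₂/n₁ = tan 36.33° = 0.7354; the critical angle satisfies sin θ_c = n₂/n₁.
θ_c = arcsin(0.7354) = 47.34°.

θ_c ≈ 47.34°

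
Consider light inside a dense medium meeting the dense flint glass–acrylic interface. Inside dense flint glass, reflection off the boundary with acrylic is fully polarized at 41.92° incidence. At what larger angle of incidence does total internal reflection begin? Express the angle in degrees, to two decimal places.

θ_c ≈ 63.88°

tan θ_B = n₂/n₁ = tan 41.92° = 0.8979.
Total internal reflection: sin θ_c = n₂/n₁ = 0.8979.
θ_c = arcsin(0.8979) = 63.88°.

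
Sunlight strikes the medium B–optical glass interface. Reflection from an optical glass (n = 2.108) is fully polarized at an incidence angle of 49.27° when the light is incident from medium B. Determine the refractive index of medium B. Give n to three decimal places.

At the polarizing angle, tan θ_B = n₂/n₁ with n₁ on the incident side (medium B) and n₂ on the transmitted side (an optical glass).
n₁ = n₂ / tan θ_B = 2.108 / tan 49.27° = 1.815.

n ≈ 1.815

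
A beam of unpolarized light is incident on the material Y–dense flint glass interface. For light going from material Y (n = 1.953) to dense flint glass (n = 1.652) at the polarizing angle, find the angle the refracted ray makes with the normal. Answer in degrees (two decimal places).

θ_t ≈ 49.77°

tan θ_B = n₂/n₁ = 1.652/1.953 = 0.8459, so θ_B = 40.23°.
At Brewster's angle the reflected and refracted rays are perpendicular, so θ_t = 90° − θ_B = 90° − 40.23° = 49.77°.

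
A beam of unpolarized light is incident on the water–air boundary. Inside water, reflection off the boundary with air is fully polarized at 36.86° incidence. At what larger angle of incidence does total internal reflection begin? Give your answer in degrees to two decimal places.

θ_c ≈ 48.57°

n₂/n₁ = tan 36.86° = 0.7497; the critical angle satisfies sin θ_c = n₂/n₁.
θ_c = arcsin(0.7497) = 48.57°.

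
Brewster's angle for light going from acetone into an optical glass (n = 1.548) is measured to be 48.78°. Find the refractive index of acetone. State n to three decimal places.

n ≈ 1.356

Brewster's law: tan θ_B = n₂/n₁ (light incident in acetone, refracted into an optical glass).
n₁ = n₂ / tan θ_B = 1.548 / tan 48.78° = 1.356.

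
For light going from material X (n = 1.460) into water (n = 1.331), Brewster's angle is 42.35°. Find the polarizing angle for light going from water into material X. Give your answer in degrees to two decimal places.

Reversing the direction swaps n₁ and n₂, so tan θ_B' = 1/tan θ_B and θ_B' = 90° − θ_B.
Hence θ_B' = 90° − 42.35° = 47.65°.

θ_B' ≈ 47.65°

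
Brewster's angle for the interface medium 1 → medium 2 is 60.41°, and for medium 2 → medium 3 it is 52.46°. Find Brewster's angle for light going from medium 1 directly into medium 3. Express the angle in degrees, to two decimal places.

θ_B ≈ 66.43°

n₂/n₁ = tan 60.41° = 1.7610 and n₃/n₂ = tan 52.46° = 1.3013.
n₃/n₁ = 2.2917. Then tan θ_B(1→3) = n₃/n₁, so θ_B(1→3) = arctan(2.2917) = 66.43°.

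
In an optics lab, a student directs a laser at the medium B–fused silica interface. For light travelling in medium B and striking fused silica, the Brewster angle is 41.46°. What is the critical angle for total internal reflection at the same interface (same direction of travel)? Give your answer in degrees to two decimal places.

θ_c ≈ 62.07°

tan θ_B = n₂/n₁ = tan 41.46° = 0.8835.
Total internal reflection: sin θ_c = n₂/n₁ = 0.8835.
θ_c = arcsin(0.8835) = 62.07°.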